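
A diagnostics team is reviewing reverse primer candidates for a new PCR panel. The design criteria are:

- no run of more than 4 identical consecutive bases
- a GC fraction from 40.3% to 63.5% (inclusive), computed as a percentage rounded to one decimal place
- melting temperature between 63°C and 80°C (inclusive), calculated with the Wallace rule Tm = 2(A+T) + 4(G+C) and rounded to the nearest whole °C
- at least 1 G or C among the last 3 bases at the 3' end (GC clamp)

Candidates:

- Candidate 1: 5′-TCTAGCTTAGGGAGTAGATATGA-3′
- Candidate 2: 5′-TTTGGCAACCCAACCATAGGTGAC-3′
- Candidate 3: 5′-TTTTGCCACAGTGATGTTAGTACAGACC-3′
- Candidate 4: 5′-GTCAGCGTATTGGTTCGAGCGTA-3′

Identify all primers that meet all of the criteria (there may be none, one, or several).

Candidate 2, Candidate 3 and Candidate 4.

Candidate 1 (23 nt, A=7 T=7 G=7 C=2): longest run = 3 ✓; GC 9/23 = 39.1%, outside 40.3–63.5% ✗; Tm = 2·14 + 4·9 = 64°C ✓; 3' end TGA has 1 G/C ✓ — fails.
Candidate 2 (24 nt, A=7 T=5 G=5 C=7): longest run = 3 ✓; GC 12/24 = 50.0% ✓; Tm = 2·12 + 4·12 = 72°C ✓; 3' end GAC has 2 G/C ✓ — passes.
Candidate 3 (28 nt, A=7 T=9 G=6 C=6): longest run = 4 ✓; GC 12/28 = 42.9% ✓; Tm = 2·16 + 4·12 = 80°C ✓; 3' end ACC has 2 G/C ✓ — passes.
Candidate 4 (23 nt, A=4 T=7 G=8 C=4): longest run = 2 ✓; GC 12/23 = 52.2% ✓; Tm = 2·11 + 4·12 = 70°C ✓; 3' end GTA has 1 G/C ✓ — passes.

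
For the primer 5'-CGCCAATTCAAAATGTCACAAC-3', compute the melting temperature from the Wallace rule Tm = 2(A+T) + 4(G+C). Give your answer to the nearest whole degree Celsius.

Base counts: A=9, T=4, G=2, C=7 (length 22).
Tm = 2·(9+4) + 4·(2+7) = 2·13 + 4·9 = 26 + 36 = 62°C.

62°C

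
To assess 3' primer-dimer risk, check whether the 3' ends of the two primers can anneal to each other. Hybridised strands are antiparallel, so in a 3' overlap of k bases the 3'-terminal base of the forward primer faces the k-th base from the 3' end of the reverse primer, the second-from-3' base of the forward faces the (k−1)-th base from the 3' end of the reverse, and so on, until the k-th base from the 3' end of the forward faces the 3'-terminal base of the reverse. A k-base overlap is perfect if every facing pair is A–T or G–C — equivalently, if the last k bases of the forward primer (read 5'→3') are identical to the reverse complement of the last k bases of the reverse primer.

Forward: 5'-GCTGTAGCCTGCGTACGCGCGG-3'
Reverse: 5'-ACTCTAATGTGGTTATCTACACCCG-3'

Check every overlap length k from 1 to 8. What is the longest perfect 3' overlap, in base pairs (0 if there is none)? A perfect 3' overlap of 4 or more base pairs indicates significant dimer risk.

Longest perfect overlap: 3 complementary base pairs; below the dimer-risk threshold (threshold 4).

Last 8 bases (5'→3') — forward …ACGCGCGG, reverse …TACACCCG.
Reverse complement of the reverse primer's last 8 bases: CGGGTGTA; its first k bases are the reverse complement of the reverse primer's last k bases, so a perfect k-base overlap needs the forward primer's last k bases to equal them.
Comparing (forward last k vs required): k=1: G vs C ✗; k=2: GG vs CG ✗; k=3: CGG vs CGG ✓; k=4: GCGG vs CGGG ✗; k=5: CGCGG vs CGGGT ✗; k=6: GCGCGG vs CGGGTG ✗; k=7: CGCGCGG vs CGGGTGT ✗; k=8: ACGCGCGG vs CGGGTGTA ✗.
Only k = 3 is perfect, so the longest perfect 3' overlap is 3.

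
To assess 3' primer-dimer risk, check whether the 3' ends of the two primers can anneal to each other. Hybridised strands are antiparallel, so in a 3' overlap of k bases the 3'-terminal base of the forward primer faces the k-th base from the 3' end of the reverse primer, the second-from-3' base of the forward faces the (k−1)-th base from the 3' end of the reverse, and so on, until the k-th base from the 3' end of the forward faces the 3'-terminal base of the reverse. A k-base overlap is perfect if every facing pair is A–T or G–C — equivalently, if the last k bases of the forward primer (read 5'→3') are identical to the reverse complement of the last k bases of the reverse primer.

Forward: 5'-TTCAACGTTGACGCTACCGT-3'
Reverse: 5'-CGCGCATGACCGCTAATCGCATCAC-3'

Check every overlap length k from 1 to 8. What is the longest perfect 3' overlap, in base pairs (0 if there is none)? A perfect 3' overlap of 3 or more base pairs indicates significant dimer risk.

Last 8 bases (5'→3') — forward …GCTACCGT, reverse …CGCATCAC.
Reverse complement of the reverse primer's last 8 bases: GTGATGCG; its first k bases are the reverse complement of the reverse primer's last k bases, so a perfect k-base overlap needs the forward primer's last k bases to equal them.
Comparing (forward last k vs required): k=1: T vs G ✗; k=2: GT vs GT ✓; k=3: CGT vs GTG ✗; k=4: CCGT vs GTGA ✗; k=5: ACCGT vs GTGAT ✗; k=6: TACCGT vs GTGATG ✗; k=7: CTACCGT vs GTGATGC ✗; k=8: GCTACCGT vs GTGATGCG ✗.
Only k = 2 is perfect, so the longest perfect 3' overlap is 2.

Longest perfect overlap: 2 complementary base pairs; below the dimer-risk threshold (threshold 3).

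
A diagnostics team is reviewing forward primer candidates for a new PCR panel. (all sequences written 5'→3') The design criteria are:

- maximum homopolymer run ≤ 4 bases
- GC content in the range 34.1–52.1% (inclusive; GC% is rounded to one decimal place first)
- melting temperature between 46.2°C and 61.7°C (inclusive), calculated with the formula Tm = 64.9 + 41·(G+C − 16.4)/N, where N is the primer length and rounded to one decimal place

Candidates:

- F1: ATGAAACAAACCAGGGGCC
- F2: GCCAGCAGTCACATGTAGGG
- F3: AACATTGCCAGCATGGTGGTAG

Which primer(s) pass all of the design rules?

F3 only.

F1 (19 nt, A=8 T=1 G=5 C=5): longest run = 4 ✓; GC 10/19 = 52.6%, outside 34.1–52.1% ✗; Tm = 64.9 + 41·(10 − 16.4)/19 = 51.1°C ✓ — fails.
F2 (20 nt, A=5 T=3 G=7 C=5): longest run = 3 ✓; GC 12/20 = 60.0%, outside 34.1–52.1% ✗; Tm = 64.9 + 41·(12 − 16.4)/20 = 55.9°C ✓ — fails.
F3 (22 nt, A=6 T=5 G=7 C=4): longest run = 2 ✓; GC 11/22 = 50.0% ✓; Tm = 64.9 + 41·(11 − 16.4)/22 = 54.8°C ✓ — passes.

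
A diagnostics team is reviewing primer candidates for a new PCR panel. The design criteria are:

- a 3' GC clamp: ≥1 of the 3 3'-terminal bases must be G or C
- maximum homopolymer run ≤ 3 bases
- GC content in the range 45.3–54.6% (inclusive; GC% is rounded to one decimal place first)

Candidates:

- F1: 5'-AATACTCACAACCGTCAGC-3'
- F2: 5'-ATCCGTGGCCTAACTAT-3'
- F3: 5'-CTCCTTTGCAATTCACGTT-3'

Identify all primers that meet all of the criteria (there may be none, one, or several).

F1 only.

F1 (19 nt, A=7 T=3 G=2 C=7): 3' end AGC has 2 G/C ✓; longest run = 2 ✓; GC 9/19 = 47.4% ✓ — passes.
F2 (17 nt, A=4 T=5 G=3 C=5): 3' end TAT has 0 G/C, need ≥1 ✗; longest run = 2 ✓; GC 8/17 = 47.1% ✓ — fails.
F3 (19 nt, A=3 T=8 G=2 C=6): 3' end GTT has 1 G/C ✓; longest run = 3 ✓; GC 8/19 = 42.1%, outside 45.3–54.6% ✗ — fails.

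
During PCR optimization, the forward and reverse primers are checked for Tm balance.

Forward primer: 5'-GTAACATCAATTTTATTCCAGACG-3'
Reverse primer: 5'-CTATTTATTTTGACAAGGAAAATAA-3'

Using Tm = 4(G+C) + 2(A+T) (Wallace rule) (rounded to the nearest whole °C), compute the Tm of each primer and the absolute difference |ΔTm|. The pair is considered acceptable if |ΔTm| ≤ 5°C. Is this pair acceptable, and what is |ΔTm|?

|ΔTm| = 4°C; the pair is acceptable.

Forward: A=8 T=8 G=3 C=5 → Tm = 2·16 + 4·8 = 64°C.
Reverse: A=11 T=9 G=3 C=2 → Tm = 2·20 + 4·5 = 60°C.
|ΔTm| = |64 − 60| = 4°C, ≤ 5°C.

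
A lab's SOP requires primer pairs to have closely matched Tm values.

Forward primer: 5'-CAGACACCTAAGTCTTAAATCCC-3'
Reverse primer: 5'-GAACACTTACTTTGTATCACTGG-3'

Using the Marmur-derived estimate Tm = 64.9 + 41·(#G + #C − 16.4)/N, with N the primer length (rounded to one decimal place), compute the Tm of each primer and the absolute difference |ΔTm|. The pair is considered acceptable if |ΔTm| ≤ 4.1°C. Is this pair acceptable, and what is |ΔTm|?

Forward: G+C = 10, N = 23 → Tm = 64.9 + 41·(10 − 16.4)/23 = 53.5°C.
Reverse: G+C = 9, N = 23 → Tm = 64.9 + 41·(9 − 16.4)/23 = 51.7°C.
|ΔTm| = |53.5 − 51.7| = 1.8°C, ≤ 4.1°C.

|ΔTm| = 1.8°C; the pair is acceptable.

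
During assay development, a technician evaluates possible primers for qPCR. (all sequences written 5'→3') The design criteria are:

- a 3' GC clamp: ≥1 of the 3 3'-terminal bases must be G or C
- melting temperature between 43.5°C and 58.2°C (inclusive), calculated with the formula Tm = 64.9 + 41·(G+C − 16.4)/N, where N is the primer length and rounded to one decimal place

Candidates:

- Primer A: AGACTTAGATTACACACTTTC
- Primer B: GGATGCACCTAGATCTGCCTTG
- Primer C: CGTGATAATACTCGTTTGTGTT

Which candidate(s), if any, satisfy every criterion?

Primer A, Primer B and Primer C.

Primer A (21 nt, A=7 T=7 G=2 C=5): 3' end TTC has 1 G/C ✓; Tm = 64.9 + 41·(7 − 16.4)/21 = 46.5°C ✓ — passes.
Primer B (22 nt, A=4 T=6 G=6 C=6): 3' end TTG has 1 G/C ✓; Tm = 64.9 + 41·(12 − 16.4)/22 = 56.7°C ✓ — passes.
Primer C (22 nt, A=4 T=10 G=5 C=3): 3' end GTT has 1 G/C ✓; Tm = 64.9 + 41·(8 − 16.4)/22 = 49.2°C ✓ — passes.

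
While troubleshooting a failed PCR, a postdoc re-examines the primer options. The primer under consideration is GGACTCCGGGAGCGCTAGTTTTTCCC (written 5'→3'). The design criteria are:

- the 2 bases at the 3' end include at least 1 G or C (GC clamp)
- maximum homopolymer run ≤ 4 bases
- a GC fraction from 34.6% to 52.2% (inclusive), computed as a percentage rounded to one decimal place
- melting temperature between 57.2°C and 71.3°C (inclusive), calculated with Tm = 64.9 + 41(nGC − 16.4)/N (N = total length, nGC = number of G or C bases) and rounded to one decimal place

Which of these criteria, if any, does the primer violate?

Base counts: A=3, T=7, G=8, C=8 (length 26).
GC clamp: 3' end CC has 2 G/C ✓
homopolymer run: longest run = 5, exceeds 4 ✗
GC content: GC 16/26 = 61.5%, outside 34.6–52.2% ✗
Tm: Tm = 64.9 + 41·(16 − 16.4)/26 = 64.3°C ✓

Fails: homopolymer run, GC content.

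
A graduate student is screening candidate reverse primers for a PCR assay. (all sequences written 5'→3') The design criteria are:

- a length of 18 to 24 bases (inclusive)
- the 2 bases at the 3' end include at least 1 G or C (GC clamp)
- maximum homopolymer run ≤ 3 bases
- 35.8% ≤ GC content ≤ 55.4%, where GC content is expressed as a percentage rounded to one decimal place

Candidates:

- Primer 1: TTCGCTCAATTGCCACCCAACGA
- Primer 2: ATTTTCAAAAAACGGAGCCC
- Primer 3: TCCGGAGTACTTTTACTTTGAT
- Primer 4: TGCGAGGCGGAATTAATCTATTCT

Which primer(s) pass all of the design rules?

Primer 1 (23 nt, A=6 T=5 G=3 C=9): length 23 ✓; 3' end GA has 1 G/C ✓; longest run = 3 ✓; GC 12/23 = 52.2% ✓ — passes.
Primer 2 (20 nt, A=8 T=4 G=3 C=5): length 20 ✓; 3' end CC has 2 G/C ✓; longest run = 6, exceeds 3 ✗; GC 8/20 = 40.0% ✓ — fails.
Primer 3 (22 nt, A=4 T=10 G=4 C=4): length 22 ✓; 3' end AT has 0 G/C, need ≥1 ✗; longest run = 4, exceeds 3 ✗; GC 8/22 = 36.4% ✓ — fails.
Primer 4 (24 nt, A=6 T=8 G=6 C=4): length 24 ✓; 3' end CT has 1 G/C ✓; longest run = 2 ✓; GC 10/24 = 41.7% ✓ — passes.

Primer 1 and Primer 4.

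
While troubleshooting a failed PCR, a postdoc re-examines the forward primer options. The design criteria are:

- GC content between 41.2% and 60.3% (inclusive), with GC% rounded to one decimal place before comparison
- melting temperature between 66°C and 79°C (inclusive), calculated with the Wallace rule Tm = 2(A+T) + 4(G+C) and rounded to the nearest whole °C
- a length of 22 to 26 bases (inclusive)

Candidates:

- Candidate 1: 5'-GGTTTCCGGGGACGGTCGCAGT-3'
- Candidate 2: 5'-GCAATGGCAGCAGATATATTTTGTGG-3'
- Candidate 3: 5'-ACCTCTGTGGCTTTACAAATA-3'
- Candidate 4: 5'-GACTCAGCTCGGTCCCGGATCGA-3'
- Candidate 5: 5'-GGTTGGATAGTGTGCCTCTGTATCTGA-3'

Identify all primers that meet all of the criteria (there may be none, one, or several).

Candidate 2 only.

Candidate 1 (22 nt, A=2 T=5 G=10 C=5): GC 15/22 = 68.2%, outside 41.2–60.3% ✗; Tm = 2·7 + 4·15 = 74°C ✓; length 22 ✓ — fails.
Candidate 2 (26 nt, A=7 T=8 G=8 C=3): GC 11/26 = 42.3% ✓; Tm = 2·15 + 4·11 = 74°C ✓; length 26 ✓ — passes.
Candidate 3 (21 nt, A=6 T=7 G=3 C=5): GC 8/21 = 38.1%, outside 41.2–60.3% ✗; Tm = 2·13 + 4·8 = 58°C, outside 66–79°C ✗; length 21, outside 22–26 ✗ — fails.
Candidate 4 (23 nt, A=4 T=4 G=7 C=8): GC 15/23 = 65.2%, outside 41.2–60.3% ✗; Tm = 2·8 + 4·15 = 76°C ✓; length 23 ✓ — fails.
Candidate 5 (27 nt, A=4 T=10 G=9 C=4): GC 13/27 = 48.1% ✓; Tm = 2·14 + 4·13 = 80°C, outside 66–79°C ✗; length 27, outside 22–26 ✗ — fails.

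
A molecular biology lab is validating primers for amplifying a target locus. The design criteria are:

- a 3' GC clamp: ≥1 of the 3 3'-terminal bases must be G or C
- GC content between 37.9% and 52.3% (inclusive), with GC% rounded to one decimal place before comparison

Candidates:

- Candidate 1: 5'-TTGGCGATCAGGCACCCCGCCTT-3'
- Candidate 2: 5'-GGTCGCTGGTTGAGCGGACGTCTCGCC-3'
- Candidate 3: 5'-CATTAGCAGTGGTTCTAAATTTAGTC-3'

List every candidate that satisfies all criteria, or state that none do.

Candidate 1 (23 nt, A=3 T=5 G=6 C=9): 3' end CTT has 1 G/C ✓; GC 15/23 = 65.2%, outside 37.9–52.3% ✗ — fails.
Candidate 2 (27 nt, A=2 T=6 G=11 C=8): 3' end GCC has 3 G/C ✓; GC 19/27 = 70.4%, outside 37.9–52.3% ✗ — fails.
Candidate 3 (26 nt, A=7 T=10 G=5 C=4): 3' end GTC has 2 G/C ✓; GC 9/26 = 34.6%, outside 37.9–52.3% ✗ — fails.

None of the candidates satisfy all criteria.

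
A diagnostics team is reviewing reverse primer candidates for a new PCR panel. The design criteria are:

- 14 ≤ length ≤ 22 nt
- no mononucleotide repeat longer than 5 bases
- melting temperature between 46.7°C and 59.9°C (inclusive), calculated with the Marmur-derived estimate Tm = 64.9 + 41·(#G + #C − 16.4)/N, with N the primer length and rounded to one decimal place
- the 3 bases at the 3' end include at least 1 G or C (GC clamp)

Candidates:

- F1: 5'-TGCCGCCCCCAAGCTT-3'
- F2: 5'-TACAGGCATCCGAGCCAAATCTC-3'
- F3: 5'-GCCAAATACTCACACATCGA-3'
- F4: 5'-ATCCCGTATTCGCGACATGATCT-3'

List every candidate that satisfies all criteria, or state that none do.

F1 and F3.

F1 (16 nt, A=2 T=3 G=3 C=8): length 16 ✓; longest run = 5 ✓; Tm = 64.9 + 41·(11 − 16.4)/16 = 51.1°C ✓; 3' end CTT has 1 G/C ✓ — passes.
F2 (23 nt, A=7 T=4 G=4 C=8): length 23, outside 14–22 ✗; longest run = 3 ✓; Tm = 64.9 + 41·(12 − 16.4)/23 = 57.1°C ✓; 3' end CTC has 2 G/C ✓ — fails.
F3 (20 nt, A=8 T=3 G=2 C=7): length 20 ✓; longest run = 3 ✓; Tm = 64.9 + 41·(9 − 16.4)/20 = 49.7°C ✓; 3' end CGA has 2 G/C ✓ — passes.
F4 (23 nt, A=5 T=7 G=4 C=7): length 23, outside 14–22 ✗; longest run = 3 ✓; Tm = 64.9 + 41·(11 − 16.4)/23 = 55.3°C ✓; 3' end TCT has 1 G/C ✓ — fails.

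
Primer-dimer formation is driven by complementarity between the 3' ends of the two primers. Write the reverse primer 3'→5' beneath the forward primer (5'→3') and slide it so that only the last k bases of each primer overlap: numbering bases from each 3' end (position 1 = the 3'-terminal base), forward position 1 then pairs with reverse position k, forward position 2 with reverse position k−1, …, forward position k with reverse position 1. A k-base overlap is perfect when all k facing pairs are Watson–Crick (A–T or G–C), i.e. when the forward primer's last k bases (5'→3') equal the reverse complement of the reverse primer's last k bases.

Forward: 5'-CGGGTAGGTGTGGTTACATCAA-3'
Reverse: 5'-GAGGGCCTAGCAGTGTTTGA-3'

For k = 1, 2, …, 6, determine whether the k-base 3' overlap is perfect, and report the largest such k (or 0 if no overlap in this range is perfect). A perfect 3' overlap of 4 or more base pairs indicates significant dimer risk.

Longest perfect overlap: 4 complementary base pairs; significant dimer risk (threshold 4).

Last 6 bases (5'→3') — forward …CATCAA, reverse …GTTTGA.
Reverse complement of the reverse primer's last 6 bases: TCAAAC; its first k bases are the reverse complement of the reverse primer's last k bases, so a perfect k-base overlap needs the forward primer's last k bases to equal them.
Comparing (forward last k vs required): k=1: A vs T ✗; k=2: AA vs TC ✗; k=3: CAA vs TCA ✗; k=4: TCAA vs TCAA ✓; k=5: ATCAA vs TCAAA ✗; k=6: CATCAA vs TCAAAC ✗.
Only k = 4 is perfect, so the longest perfect 3' overlap is 4.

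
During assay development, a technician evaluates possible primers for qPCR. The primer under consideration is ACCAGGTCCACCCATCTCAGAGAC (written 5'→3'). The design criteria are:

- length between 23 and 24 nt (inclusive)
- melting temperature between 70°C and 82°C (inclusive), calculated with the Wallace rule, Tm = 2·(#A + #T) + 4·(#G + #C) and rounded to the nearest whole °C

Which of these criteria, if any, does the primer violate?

Meets all criteria.

Base counts: A=7, T=3, G=4, C=10 (length 24).
length: length 24 ✓
Tm: Tm = 2·10 + 4·14 = 76°C ✓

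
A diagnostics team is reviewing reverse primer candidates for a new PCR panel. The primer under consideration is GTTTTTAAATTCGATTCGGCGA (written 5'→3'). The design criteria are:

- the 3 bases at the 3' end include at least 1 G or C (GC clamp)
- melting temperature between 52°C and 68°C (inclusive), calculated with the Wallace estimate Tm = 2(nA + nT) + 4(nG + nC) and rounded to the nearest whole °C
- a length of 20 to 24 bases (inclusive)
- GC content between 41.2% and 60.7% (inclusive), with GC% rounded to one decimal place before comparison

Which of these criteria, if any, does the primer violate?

Fails: GC content.

Base counts: A=5, T=9, G=5, C=3 (length 22).
GC clamp: 3' end CGA has 2 G/C ✓
Tm: Tm = 2·14 + 4·8 = 60°C ✓
length: length 22 ✓
GC content: GC 8/22 = 36.4%, outside 41.2–60.7% ✗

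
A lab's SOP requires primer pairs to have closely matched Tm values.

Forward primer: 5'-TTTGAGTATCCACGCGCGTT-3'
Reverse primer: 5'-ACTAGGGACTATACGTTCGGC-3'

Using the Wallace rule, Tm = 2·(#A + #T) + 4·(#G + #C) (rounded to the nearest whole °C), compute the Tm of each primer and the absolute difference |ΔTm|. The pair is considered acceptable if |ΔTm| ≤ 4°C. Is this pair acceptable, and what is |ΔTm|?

Forward: A=3 T=7 G=5 C=5 → Tm = 2·10 + 4·10 = 60°C.
Reverse: A=5 T=5 G=6 C=5 → Tm = 2·10 + 4·11 = 64°C.
|ΔTm| = |60 − 64| = 4°C, ≤ 4°C.

|ΔTm| = 4°C; the pair is acceptable.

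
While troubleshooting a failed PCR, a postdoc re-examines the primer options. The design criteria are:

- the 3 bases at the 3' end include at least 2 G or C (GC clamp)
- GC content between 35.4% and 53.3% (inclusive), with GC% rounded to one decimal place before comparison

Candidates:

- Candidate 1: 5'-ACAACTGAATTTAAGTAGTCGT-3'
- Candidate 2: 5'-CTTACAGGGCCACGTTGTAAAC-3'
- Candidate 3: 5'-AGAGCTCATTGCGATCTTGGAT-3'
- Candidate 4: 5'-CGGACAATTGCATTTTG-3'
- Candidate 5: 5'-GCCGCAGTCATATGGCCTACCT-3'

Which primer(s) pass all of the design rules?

None of the candidates satisfy all criteria.

Candidate 1 (22 nt, A=8 T=7 G=4 C=3): 3' end CGT has 2 G/C ✓; GC 7/22 = 31.8%, outside 35.4–53.3% ✗ — fails.
Candidate 2 (22 nt, A=6 T=5 G=5 C=6): 3' end AAC has 1 G/C, need ≥2 ✗; GC 11/22 = 50.0% ✓ — fails.
Candidate 3 (22 nt, A=5 T=7 G=6 C=4): 3' end GAT has 1 G/C, need ≥2 ✗; GC 10/22 = 45.5% ✓ — fails.
Candidate 4 (17 nt, A=4 T=6 G=4 C=3): 3' end TTG has 1 G/C, need ≥2 ✗; GC 7/17 = 41.2% ✓ — fails.
Candidate 5 (22 nt, A=4 T=5 G=5 C=8): 3' end CCT has 2 G/C ✓; GC 13/22 = 59.1%, outside 35.4–53.3% ✗ — fails.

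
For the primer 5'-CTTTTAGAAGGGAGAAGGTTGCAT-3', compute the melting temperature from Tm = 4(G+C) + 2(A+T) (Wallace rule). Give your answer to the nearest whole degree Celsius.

Base counts: A=7, T=7, G=8, C=2 (length 24).
Tm = 2·(7+7) + 4·(8+2) = 2·14 + 4·10 = 28 + 40 = 68°C.

68°C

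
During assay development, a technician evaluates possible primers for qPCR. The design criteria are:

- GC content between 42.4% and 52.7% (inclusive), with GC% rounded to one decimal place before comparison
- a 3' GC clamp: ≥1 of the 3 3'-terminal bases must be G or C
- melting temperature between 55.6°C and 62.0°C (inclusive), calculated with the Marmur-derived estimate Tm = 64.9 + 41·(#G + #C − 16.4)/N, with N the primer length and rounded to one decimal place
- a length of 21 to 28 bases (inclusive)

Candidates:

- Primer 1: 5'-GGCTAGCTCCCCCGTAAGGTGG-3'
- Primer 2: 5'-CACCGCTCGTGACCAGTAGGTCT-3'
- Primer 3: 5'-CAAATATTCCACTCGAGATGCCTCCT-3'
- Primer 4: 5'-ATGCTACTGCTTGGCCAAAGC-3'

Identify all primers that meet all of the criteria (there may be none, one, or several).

Primer 3 only.

Primer 1 (22 nt, A=3 T=4 G=8 C=7): GC 15/22 = 68.2%, outside 42.4–52.7% ✗; 3' end TGG has 2 G/C ✓; Tm = 64.9 + 41·(15 − 16.4)/22 = 62.3°C, outside 55.6–62.0°C ✗; length 22 ✓ — fails.
Primer 2 (23 nt, A=4 T=5 G=6 C=8): GC 14/23 = 60.9%, outside 42.4–52.7% ✗; 3' end TCT has 1 G/C ✓; Tm = 64.9 + 41·(14 − 16.4)/23 = 60.6°C ✓; length 23 ✓ — fails.
Primer 3 (26 nt, A=7 T=7 G=3 C=9): GC 12/26 = 46.2% ✓; 3' end CCT has 2 G/C ✓; Tm = 64.9 + 41·(12 − 16.4)/26 = 58.0°C ✓; length 26 ✓ — passes.
Primer 4 (21 nt, A=5 T=5 G=5 C=6): GC 11/21 = 52.4% ✓; 3' end AGC has 2 G/C ✓; Tm = 64.9 + 41·(11 − 16.4)/21 = 54.4°C, outside 55.6–62.0°C ✗; length 21 ✓ — fails.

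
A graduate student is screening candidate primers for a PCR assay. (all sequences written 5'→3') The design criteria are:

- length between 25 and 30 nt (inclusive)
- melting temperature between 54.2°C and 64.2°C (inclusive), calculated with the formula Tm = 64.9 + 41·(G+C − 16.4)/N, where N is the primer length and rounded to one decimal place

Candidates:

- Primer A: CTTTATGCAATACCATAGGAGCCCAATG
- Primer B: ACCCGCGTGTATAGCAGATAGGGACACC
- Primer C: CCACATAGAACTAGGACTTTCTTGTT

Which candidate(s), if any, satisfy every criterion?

Primer A and Primer C.

Primer A (28 nt, A=9 T=7 G=5 C=7): length 28 ✓; Tm = 64.9 + 41·(12 − 16.4)/28 = 58.5°C ✓ — passes.
Primer B (28 nt, A=8 T=4 G=8 C=8): length 28 ✓; Tm = 64.9 + 41·(16 − 16.4)/28 = 64.3°C, outside 54.2–64.2°C ✗ — fails.
Primer C (26 nt, A=7 T=9 G=4 C=6): length 26 ✓; Tm = 64.9 + 41·(10 − 16.4)/26 = 54.8°C ✓ — passes.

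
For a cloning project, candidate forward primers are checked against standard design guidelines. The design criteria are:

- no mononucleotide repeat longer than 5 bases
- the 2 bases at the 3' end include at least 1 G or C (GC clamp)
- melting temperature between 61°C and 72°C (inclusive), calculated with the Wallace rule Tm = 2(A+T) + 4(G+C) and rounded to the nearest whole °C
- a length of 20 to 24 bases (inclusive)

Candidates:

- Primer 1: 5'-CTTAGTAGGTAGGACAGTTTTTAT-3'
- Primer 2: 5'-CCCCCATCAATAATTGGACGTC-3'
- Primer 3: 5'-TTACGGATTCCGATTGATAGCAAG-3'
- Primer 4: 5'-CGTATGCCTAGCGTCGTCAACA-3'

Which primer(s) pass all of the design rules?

Primer 1 (24 nt, A=6 T=10 G=6 C=2): longest run = 5 ✓; 3' end AT has 0 G/C, need ≥1 ✗; Tm = 2·16 + 4·8 = 64°C ✓; length 24 ✓ — fails.
Primer 2 (22 nt, A=6 T=5 G=3 C=8): longest run = 5 ✓; 3' end TC has 1 G/C ✓; Tm = 2·11 + 4·11 = 66°C ✓; length 22 ✓ — passes.
Primer 3 (24 nt, A=7 T=7 G=6 C=4): longest run = 2 ✓; 3' end AG has 1 G/C ✓; Tm = 2·14 + 4·10 = 68°C ✓; length 24 ✓ — passes.
Primer 4 (22 nt, A=5 T=5 G=5 C=7): longest run = 2 ✓; 3' end CA has 1 G/C ✓; Tm = 2·10 + 4·12 = 68°C ✓; length 22 ✓ — passes.

Primer 2, Primer 3 and Primer 4.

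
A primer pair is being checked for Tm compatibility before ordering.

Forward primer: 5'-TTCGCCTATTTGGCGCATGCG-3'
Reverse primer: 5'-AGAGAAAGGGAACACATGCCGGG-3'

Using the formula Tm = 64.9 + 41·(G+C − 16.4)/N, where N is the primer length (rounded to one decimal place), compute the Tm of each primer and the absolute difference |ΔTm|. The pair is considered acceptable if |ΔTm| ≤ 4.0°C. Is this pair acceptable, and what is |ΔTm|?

|ΔTm| = 2.5°C; the pair is acceptable.

Forward: G+C = 12, N = 21 → Tm = 64.9 + 41·(12 − 16.4)/21 = 56.3°C.
Reverse: G+C = 13, N = 23 → Tm = 64.9 + 41·(13 − 16.4)/23 = 58.8°C.
|ΔTm| = |56.3 − 58.8| = 2.5°C, ≤ 4.0°C.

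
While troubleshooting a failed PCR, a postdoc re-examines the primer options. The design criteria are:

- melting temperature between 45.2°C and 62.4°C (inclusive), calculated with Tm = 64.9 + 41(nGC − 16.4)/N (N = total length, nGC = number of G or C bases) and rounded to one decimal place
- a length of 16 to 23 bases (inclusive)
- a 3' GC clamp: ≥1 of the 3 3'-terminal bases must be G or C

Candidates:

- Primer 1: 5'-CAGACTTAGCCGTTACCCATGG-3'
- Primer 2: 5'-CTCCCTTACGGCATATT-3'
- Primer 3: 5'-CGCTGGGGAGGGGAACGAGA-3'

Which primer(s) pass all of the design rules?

Primer 1 and Primer 3.

Primer 1 (22 nt, A=5 T=5 G=5 C=7): Tm = 64.9 + 41·(12 − 16.4)/22 = 56.7°C ✓; length 22 ✓; 3' end TGG has 2 G/C ✓ — passes.
Primer 2 (17 nt, A=3 T=6 G=2 C=6): Tm = 64.9 + 41·(8 − 16.4)/17 = 44.6°C, outside 45.2–62.4°C ✗; length 17 ✓; 3' end ATT has 0 G/C, need ≥1 ✗ — fails.
Primer 3 (20 nt, A=5 T=1 G=11 C=3): Tm = 64.9 + 41·(14 − 16.4)/20 = 60.0°C ✓; length 20 ✓; 3' end AGA has 1 G/C ✓ — passes.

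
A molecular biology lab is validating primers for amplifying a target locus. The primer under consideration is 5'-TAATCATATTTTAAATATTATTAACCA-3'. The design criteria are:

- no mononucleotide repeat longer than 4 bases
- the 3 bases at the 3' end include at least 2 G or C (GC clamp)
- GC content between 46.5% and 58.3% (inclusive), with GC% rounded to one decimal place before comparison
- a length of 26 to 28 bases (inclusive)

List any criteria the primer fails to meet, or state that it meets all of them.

Base counts: A=12, T=12, G=0, C=3 (length 27).
homopolymer run: longest run = 4 ✓
GC clamp: 3' end CCA has 2 G/C ✓
GC content: GC 3/27 = 11.1%, outside 46.5–58.3% ✗
length: length 27 ✓

Fails: GC content.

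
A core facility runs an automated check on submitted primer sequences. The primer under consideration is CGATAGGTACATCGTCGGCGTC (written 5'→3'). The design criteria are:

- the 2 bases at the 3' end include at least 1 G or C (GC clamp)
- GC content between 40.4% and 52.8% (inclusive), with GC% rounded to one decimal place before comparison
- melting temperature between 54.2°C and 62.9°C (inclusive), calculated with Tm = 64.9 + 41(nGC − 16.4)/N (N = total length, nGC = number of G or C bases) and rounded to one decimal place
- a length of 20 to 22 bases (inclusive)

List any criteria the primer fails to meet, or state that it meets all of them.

Base counts: A=4, T=5, G=7, C=6 (length 22).
GC clamp: 3' end TC has 1 G/C ✓
GC content: GC 13/22 = 59.1%, outside 40.4–52.8% ✗
Tm: Tm = 64.9 + 41·(13 − 16.4)/22 = 58.6°C ✓
length: length 22 ✓

Fails: GC content.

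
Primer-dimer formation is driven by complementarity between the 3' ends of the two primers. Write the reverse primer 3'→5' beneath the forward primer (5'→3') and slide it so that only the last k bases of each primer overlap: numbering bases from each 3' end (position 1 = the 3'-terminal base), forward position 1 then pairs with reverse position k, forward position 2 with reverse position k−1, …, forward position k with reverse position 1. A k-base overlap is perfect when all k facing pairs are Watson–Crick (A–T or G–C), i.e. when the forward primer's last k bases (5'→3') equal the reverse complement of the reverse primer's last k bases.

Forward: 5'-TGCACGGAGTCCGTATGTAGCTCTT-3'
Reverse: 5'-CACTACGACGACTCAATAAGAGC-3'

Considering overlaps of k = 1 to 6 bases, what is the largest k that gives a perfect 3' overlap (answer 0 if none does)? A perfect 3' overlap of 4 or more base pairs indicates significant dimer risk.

Longest perfect overlap: 6 complementary base pairs; significant dimer risk (threshold 4).

Last 6 bases (5'→3') — forward …GCTCTT, reverse …AAGAGC.
Reverse complement of the reverse primer's last 6 bases: GCTCTT; its first k bases are the reverse complement of the reverse primer's last k bases, so a perfect k-base overlap needs the forward primer's last k bases to equal them.
Comparing (forward last k vs required): k=1: T vs G ✗; k=2: TT vs GC ✗; k=3: CTT vs GCT ✗; k=4: TCTT vs GCTC ✗; k=5: CTCTT vs GCTCT ✗; k=6: GCTCTT vs GCTCTT ✓.
Only k = 6 is perfect, so the longest perfect 3' overlap is 6.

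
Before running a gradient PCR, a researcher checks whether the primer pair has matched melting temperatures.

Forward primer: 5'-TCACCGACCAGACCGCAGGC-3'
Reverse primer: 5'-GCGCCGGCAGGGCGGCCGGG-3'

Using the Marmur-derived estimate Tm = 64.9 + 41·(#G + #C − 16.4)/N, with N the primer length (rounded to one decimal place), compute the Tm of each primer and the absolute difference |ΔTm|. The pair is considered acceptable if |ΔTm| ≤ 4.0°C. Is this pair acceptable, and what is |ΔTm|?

Forward: G+C = 14, N = 20 → Tm = 64.9 + 41·(14 − 16.4)/20 = 60.0°C.
Reverse: G+C = 19, N = 20 → Tm = 64.9 + 41·(19 − 16.4)/20 = 70.2°C.
|ΔTm| = |60.0 − 70.2| = 10.2°C, > 4.0°C.

|ΔTm| = 10.2°C; the pair is not acceptable.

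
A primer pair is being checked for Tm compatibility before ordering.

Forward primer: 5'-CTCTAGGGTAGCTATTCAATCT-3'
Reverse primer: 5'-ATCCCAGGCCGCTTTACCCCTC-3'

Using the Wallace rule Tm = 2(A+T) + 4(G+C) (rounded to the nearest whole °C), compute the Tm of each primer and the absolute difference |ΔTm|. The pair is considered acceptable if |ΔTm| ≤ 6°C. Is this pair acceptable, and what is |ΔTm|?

|ΔTm| = 10°C; the pair is not acceptable.

Forward: A=5 T=8 G=4 C=5 → Tm = 2·13 + 4·9 = 62°C.
Reverse: A=3 T=5 G=3 C=11 → Tm = 2·8 + 4·14 = 72°C.
|ΔTm| = |62 − 72| = 10°C, > 6°C.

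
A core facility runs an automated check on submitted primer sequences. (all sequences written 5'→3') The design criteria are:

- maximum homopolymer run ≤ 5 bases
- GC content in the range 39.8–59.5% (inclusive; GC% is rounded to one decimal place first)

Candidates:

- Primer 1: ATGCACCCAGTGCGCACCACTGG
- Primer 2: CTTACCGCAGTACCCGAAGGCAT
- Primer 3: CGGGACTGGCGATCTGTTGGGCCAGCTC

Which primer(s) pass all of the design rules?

Primer 2 only.

Primer 1 (23 nt, A=5 T=3 G=6 C=9): longest run = 3 ✓; GC 15/23 = 65.2%, outside 39.8–59.5% ✗ — fails.
Primer 2 (23 nt, A=6 T=4 G=5 C=8): longest run = 3 ✓; GC 13/23 = 56.5% ✓ — passes.
Primer 3 (28 nt, A=3 T=6 G=11 C=8): longest run = 3 ✓; GC 19/28 = 67.9%, outside 39.8–59.5% ✗ — fails.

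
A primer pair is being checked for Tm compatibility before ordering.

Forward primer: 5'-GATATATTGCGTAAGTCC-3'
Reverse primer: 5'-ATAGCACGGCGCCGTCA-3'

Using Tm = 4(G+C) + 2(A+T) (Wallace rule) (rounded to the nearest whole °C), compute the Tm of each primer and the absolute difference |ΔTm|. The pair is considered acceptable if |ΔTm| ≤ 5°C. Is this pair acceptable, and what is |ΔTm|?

|ΔTm| = 6°C; the pair is not acceptable.

Forward: A=5 T=6 G=4 C=3 → Tm = 2·11 + 4·7 = 50°C.
Reverse: A=4 T=2 G=5 C=6 → Tm = 2·6 + 4·11 = 56°C.
|ΔTm| = |50 − 56| = 6°C, > 5°C.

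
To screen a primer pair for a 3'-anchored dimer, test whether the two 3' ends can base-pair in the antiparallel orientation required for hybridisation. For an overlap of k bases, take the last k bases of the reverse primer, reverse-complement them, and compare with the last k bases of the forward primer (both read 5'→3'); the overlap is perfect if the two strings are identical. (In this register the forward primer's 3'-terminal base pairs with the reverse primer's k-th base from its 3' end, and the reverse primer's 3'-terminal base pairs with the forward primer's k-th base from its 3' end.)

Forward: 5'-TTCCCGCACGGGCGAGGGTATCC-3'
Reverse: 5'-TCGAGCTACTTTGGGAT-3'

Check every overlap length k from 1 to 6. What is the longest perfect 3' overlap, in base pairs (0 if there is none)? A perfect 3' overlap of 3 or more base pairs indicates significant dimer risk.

Last 6 bases (5'→3') — forward …GTATCC, reverse …TGGGAT.
Reverse complement of the reverse primer's last 6 bases: ATCCCA; its first k bases are the reverse complement of the reverse primer's last k bases, so a perfect k-base overlap needs the forward primer's last k bases to equal them.
Comparing (forward last k vs required): k=1: C vs A ✗; k=2: CC vs AT ✗; k=3: TCC vs ATC ✗; k=4: ATCC vs ATCC ✓; k=5: TATCC vs ATCCC ✗; k=6: GTATCC vs ATCCCA ✗.
Only k = 4 is perfect, so the longest perfect 3' overlap is 4.

Longest perfect overlap: 4 complementary base pairs; significant dimer risk (threshold 3).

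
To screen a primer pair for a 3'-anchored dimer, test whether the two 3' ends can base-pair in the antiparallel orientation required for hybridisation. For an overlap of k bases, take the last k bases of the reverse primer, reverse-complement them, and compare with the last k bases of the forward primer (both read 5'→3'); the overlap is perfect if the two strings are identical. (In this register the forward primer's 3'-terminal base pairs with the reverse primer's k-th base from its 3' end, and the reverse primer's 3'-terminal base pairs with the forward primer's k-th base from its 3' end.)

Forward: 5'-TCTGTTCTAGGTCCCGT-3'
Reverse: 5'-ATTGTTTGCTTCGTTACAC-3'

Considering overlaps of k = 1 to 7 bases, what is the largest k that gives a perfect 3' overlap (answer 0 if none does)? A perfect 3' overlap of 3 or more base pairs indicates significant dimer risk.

Longest perfect overlap: 2 complementary base pairs; below the dimer-risk threshold (threshold 3).

Last 7 bases (5'→3') — forward …GTCCCGT, reverse …GTTACAC.
Reverse complement of the reverse primer's last 7 bases: GTGTAAC; its first k bases are the reverse complement of the reverse primer's last k bases, so a perfect k-base overlap needs the forward primer's last k bases to equal them.
Comparing (forward last k vs required): k=1: T vs G ✗; k=2: GT vs GT ✓; k=3: CGT vs GTG ✗; k=4: CCGT vs GTGT ✗; k=5: CCCGT vs GTGTA ✗; k=6: TCCCGT vs GTGTAA ✗; k=7: GTCCCGT vs GTGTAAC ✗.
Only k = 2 is perfect, so the longest perfect 3' overlap is 2.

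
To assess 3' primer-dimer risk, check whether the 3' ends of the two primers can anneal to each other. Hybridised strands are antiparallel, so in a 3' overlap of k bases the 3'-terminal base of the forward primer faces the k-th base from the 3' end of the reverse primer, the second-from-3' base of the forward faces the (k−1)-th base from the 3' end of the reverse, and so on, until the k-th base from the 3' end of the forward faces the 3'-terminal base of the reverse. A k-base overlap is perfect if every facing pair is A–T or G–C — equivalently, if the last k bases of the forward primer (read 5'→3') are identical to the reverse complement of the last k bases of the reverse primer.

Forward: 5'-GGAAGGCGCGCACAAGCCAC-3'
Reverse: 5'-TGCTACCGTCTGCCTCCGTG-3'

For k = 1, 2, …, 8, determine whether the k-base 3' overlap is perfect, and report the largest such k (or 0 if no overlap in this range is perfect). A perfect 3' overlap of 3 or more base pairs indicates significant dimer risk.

Longest perfect overlap: 3 complementary base pairs; significant dimer risk (threshold 3).

Last 8 bases (5'→3') — forward …CAAGCCAC, reverse …CCTCCGTG.
Reverse complement of the reverse primer's last 8 bases: CACGGAGG; its first k bases are the reverse complement of the reverse primer's last k bases, so a perfect k-base overlap needs the forward primer's last k bases to equal them.
Comparing (forward last k vs required): k=1: C vs C ✓; k=2: AC vs CA ✗; k=3: CAC vs CAC ✓; k=4: CCAC vs CACG ✗; k=5: GCCAC vs CACGG ✗; k=6: AGCCAC vs CACGGA ✗; k=7: AAGCCAC vs CACGGAG ✗; k=8: CAAGCCAC vs CACGGAGG ✗.
Perfect overlaps at k = 1, 3; the largest is 3.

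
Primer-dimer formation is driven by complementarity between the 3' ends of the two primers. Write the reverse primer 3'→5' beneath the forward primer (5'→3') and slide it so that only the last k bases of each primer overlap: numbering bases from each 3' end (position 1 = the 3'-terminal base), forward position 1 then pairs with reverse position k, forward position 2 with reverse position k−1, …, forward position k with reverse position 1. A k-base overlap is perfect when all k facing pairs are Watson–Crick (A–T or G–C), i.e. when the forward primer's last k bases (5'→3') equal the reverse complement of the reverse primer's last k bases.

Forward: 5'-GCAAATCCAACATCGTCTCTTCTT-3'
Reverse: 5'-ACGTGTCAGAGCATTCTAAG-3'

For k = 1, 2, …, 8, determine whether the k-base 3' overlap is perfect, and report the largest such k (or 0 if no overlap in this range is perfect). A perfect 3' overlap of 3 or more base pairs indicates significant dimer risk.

Longest perfect overlap: 3 complementary base pairs; significant dimer risk (threshold 3).

Last 8 bases (5'→3') — forward …CTCTTCTT, reverse …ATTCTAAG.
Reverse complement of the reverse primer's last 8 bases: CTTAGAAT; its first k bases are the reverse complement of the reverse primer's last k bases, so a perfect k-base overlap needs the forward primer's last k bases to equal them.
Comparing (forward last k vs required): k=1: T vs C ✗; k=2: TT vs CT ✗; k=3: CTT vs CTT ✓; k=4: TCTT vs CTTA ✗; k=5: TTCTT vs CTTAG ✗; k=6: CTTCTT vs CTTAGA ✗; k=7: TCTTCTT vs CTTAGAA ✗; k=8: CTCTTCTT vs CTTAGAAT ✗.
Only k = 3 is perfect, so the longest perfect 3' overlap is 3.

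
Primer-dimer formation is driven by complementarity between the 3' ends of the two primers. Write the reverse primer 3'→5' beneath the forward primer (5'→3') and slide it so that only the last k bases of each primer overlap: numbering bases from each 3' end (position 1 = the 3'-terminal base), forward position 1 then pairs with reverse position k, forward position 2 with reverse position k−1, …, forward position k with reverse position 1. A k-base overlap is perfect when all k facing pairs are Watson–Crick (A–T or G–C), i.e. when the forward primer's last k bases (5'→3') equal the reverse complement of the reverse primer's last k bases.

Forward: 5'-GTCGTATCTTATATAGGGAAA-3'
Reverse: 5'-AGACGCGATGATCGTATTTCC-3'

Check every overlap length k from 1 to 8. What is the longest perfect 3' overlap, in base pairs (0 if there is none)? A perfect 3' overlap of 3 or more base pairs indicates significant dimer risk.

Last 8 bases (5'→3') — forward …TAGGGAAA, reverse …GTATTTCC.
Reverse complement of the reverse primer's last 8 bases: GGAAATAC; its first k bases are the reverse complement of the reverse primer's last k bases, so a perfect k-base overlap needs the forward primer's last k bases to equal them.
Comparing (forward last k vs required): k=1: A vs G ✗; k=2: AA vs GG ✗; k=3: AAA vs GGA ✗; k=4: GAAA vs GGAA ✗; k=5: GGAAA vs GGAAA ✓; k=6: GGGAAA vs GGAAAT ✗; k=7: AGGGAAA vs GGAAATA ✗; k=8: TAGGGAAA vs GGAAATAC ✗.
Only k = 5 is perfect, so the longest perfect 3' overlap is 5.

Longest perfect overlap: 5 complementary base pairs; significant dimer risk (threshold 3).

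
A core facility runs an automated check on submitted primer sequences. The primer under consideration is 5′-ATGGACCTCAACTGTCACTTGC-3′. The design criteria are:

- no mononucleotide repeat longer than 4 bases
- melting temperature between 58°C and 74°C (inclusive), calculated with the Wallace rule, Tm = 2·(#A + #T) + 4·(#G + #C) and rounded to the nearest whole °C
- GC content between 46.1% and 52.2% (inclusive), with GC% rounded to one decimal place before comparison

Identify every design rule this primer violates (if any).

Meets all criteria.

Base counts: A=5, T=6, G=4, C=7 (length 22).
homopolymer run: longest run = 2 ✓
Tm: Tm = 2·11 + 4·11 = 66°C ✓
GC content: GC 11/22 = 50.0% ✓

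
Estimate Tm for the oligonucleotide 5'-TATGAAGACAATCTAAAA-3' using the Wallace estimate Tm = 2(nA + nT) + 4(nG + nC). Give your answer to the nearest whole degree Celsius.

Base counts: A=10, T=4, G=2, C=2 (length 18).
Tm = 2·(10+4) + 4·(2+2) = 2·14 + 4·4 = 28 + 16 = 44°C.

44°C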